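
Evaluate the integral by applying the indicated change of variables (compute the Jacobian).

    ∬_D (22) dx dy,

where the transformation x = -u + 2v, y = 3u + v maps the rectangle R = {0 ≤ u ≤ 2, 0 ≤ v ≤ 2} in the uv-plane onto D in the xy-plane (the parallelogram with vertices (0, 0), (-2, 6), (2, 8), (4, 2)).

Compute the Jacobian determinant of (x, y) with respect to (u, v):

    ∂(x,y)/∂(u,v) = | -1  2 | = (-1)(1) - (2)(3) = -7.
                   | 3  1 |

Its absolute value is |J| = 7 (the area scaling factor).

Substituting x = -u + 2v, y = 3u + v into the integrand,

    22 → 22,

so the integral becomes

    ∬_R (22) · |J| du dv = ∫_0^2 ∫_0^2 (154) dv du.

Inner (v): 308.
Outer (u): 616.

Therefore ∬_D (22) dx dy = 616.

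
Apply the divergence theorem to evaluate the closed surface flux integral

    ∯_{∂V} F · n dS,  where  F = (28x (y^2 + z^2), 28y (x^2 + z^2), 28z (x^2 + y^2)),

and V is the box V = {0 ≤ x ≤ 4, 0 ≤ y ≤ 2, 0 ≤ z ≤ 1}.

By the divergence theorem,

    ∯_{∂V} F · n dS = ∭_V (∇ · F) dV.

Compute the divergence:
    ∇ · F = ∂F_x/∂x + ∂F_y/∂y + ∂F_z/∂z = 28y^2 + 28z^2 + 28x^2 + 28z^2 + 28x^2 + 28y^2 = 56x^2 + 56y^2 + 56z^2.

V is a rectangular box, so dV = dx dy dz with 0 ≤ x ≤ 4, 0 ≤ y ≤ 2, 0 ≤ z ≤ 1.

Integrate (56x^2 + 56y^2 + 56z^2) over V as an iterated integral:

    ∭_V (∇·F) dV = ∫_0^{4} ∫_0^{2} ∫_0^{1} (56x^2 + 56y^2 + 56z^2) dz dy dx.

Inner (z from 0 to 1): 56x^2 + 56y^2 + 56/3.
Middle (y from 0 to 2): 112x^2 + 560/3.
Outer (x from 0 to 4): 3136.

Therefore ∯_{∂V} F · n dS = 3136.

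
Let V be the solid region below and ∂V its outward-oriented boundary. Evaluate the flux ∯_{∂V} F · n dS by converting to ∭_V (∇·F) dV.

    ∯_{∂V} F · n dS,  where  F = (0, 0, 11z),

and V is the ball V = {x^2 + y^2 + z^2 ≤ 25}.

By the divergence theorem,

    ∯_{∂V} F · n dS = ∭_V (∇ · F) dV.

Compute the divergence:
    ∇ · F = ∂F_x/∂x + ∂F_y/∂y + ∂F_z/∂z = 0 + 0 + 11 = 11.

In spherical coordinates, x = ρ sin(φ) cos(θ), y = ρ sin(φ) sin(θ), z = ρ cos(φ), dV = ρ^2 sin(φ) dρ dφ dθ, with 0 ≤ ρ ≤ 5, 0 ≤ φ ≤ π, 0 ≤ θ ≤ 2π.

The integrand, after substitution and multiplying by the volume element, becomes (11) · ρ^2 sin(φ), so

    ∭_V (∇·F) dV = ∫_0^{2π} ∫_0^{π} ∫_0^{5} (11) · ρ^2 sin(φ) dρ dφ dθ.

Inner (ρ from 0 to 5): 1375sin(φ)/3.
Middle (φ from 0 to π): 2750/3.
Outer (θ from 0 to 2π): 5500π/3.

Therefore ∯_{∂V} F · n dS = 5500π/3.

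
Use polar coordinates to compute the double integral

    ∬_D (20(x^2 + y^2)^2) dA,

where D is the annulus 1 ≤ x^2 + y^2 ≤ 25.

The region D is 1 ≤ r ≤ 5, 0 ≤ θ ≤ 2π in polar coordinates, where x = r cos(θ), y = r sin(θ), and dA = r dr dθ.

Under the substitution, the integrand becomes 20r^4, so

    ∬_D (20(x^2 + y^2)^2) dA = ∫_{0}^{2π} ∫_{1}^{5} (20r^4) · r dr dθ.

Inner integral (in r): ∫_{1}^{5} (20r^4) · r dr = 52080.

Outer integral (in θ): ∫_{0}^{2π} (52080) dθ = 104160π.

Therefore ∬_D (20(x^2 + y^2)^2) dA = 104160π.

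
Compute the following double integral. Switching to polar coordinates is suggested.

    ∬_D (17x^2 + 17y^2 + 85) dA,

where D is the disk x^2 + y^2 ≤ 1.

The region D is 0 ≤ r ≤ 1, 0 ≤ θ ≤ 2π in polar coordinates, where x = r cos(θ), y = r sin(θ), and dA = r dr dθ.

Under the substitution, the integrand becomes 17r^2 + 85, so

    ∬_D (17x^2 + 17y^2 + 85) dA = ∫_{0}^{2π} ∫_{0}^{1} (17r^2 + 85) · r dr dθ.

Inner integral (in r): ∫_{0}^{1} (17r^2 + 85) · r dr = 187/4.

Outer integral (in θ): ∫_{0}^{2π} (187/4) dθ = 187π/2.

Therefore ∬_D (17x^2 + 17y^2 + 85) dA = 187π/2.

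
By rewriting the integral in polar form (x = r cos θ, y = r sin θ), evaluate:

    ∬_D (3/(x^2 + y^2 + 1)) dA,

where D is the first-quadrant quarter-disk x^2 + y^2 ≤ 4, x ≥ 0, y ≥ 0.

The region D is 0 ≤ r ≤ 2, 0 ≤ θ ≤ π/2 in polar coordinates, where x = r cos(θ), y = r sin(θ), and dA = r dr dθ.

Under the substitution, the integrand becomes 3/(r^2 + 1), so

    ∬_D (3/(x^2 + y^2 + 1)) dA = ∫_{0}^{π/2} ∫_{0}^{2} (3/(r^2 + 1)) · r dr dθ.

Inner integral (in r): ∫_{0}^{2} (3/(r^2 + 1)) · r dr = 3log(5)/2.

Outer integral (in θ): ∫_{0}^{π/2} (3log(5)/2) dθ = 3π log(5)/4.

Therefore ∬_D (3/(x^2 + y^2 + 1)) dA = 3π log(5)/4.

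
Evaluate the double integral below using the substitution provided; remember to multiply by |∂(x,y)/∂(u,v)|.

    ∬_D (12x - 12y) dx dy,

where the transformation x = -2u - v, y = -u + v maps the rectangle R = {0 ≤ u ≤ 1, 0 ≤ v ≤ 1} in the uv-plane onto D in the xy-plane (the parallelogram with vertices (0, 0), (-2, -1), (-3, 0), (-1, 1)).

Compute the Jacobian determinant of (x, y) with respect to (u, v):

    ∂(x,y)/∂(u,v) = | -2  -1 | = (-2)(1) - (-1)(-1) = -3.
                   | -1  1 |

Its absolute value is |J| = 3 (the area scaling factor).

Substituting x = -2u - v, y = -u + v into the integrand,

    12x - 12y → -12u - 24v,

so the integral becomes

    ∬_R (-12u - 24v) · |J| du dv = ∫_0^1 ∫_0^1 (-36u - 72v) dv du.

Inner (v): -36u - 36.
Outer (u): -54.

Therefore ∬_D (12x - 12y) dx dy = -54.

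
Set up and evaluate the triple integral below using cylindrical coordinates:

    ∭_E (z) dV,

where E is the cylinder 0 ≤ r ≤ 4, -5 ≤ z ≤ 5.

In cylindrical coordinates, x = r cos(θ), y = r sin(θ), z = z, and dV = r dr dθ dz.

The integrand becomes z, so

    ∭_E (z) dV = ∫_{0}^{2π} ∫_{0}^{4} ∫_{-5}^{5} (z) · r dz dr dθ.

Inner (z): 0.
Middle (r from 0 to 4): 0.
Outer (θ): 0.

Therefore the triple integral equals 0.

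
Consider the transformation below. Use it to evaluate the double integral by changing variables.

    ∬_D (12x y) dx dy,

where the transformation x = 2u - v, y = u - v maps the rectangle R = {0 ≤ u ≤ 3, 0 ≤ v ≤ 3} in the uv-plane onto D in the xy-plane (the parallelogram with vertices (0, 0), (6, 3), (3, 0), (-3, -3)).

Compute the Jacobian determinant of (x, y) with respect to (u, v):

    ∂(x,y)/∂(u,v) = | 2  -1 | = (2)(-1) - (-1)(1) = -1.
                   | 1  -1 |

Its absolute value is |J| = 1 (the area scaling factor).

Substituting x = 2u - v, y = u - v into the integrand,

    12x y → 24u^2 - 36u v + 12v^2,

so the integral becomes

    ∬_R (24u^2 - 36u v + 12v^2) · |J| du dv = ∫_0^3 ∫_0^3 (24u^2 - 36u v + 12v^2) dv du.

Inner (v): 72u^2 - 162u + 108.
Outer (u): 243.

Therefore ∬_D (12x y) dx dy = 243.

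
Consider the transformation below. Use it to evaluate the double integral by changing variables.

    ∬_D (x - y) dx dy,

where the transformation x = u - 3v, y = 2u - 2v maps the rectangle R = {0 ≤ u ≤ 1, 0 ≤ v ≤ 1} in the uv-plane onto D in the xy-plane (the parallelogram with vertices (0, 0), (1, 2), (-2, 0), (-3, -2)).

Compute the Jacobian determinant of (x, y) with respect to (u, v):

    ∂(x,y)/∂(u,v) = | 1  -3 | = (1)(-2) - (-3)(2) = 4.
                   | 2  -2 |

Its absolute value is |J| = 4 (the area scaling factor).

Substituting x = u - 3v, y = 2u - 2v into the integrand,

    x - y → -u - v,

so the integral becomes

    ∬_R (-u - v) · |J| du dv = ∫_0^1 ∫_0^1 (-4u - 4v) dv du.

Inner (v): -4u - 2.
Outer (u): -4.

Therefore ∬_D (x - y) dx dy = -4.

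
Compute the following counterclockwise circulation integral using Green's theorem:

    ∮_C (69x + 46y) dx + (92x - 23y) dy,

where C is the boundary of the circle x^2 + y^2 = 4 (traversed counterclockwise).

Green's theorem converts the closed line integral into a double integral over the enclosed region D:

    ∮_C P dx + Q dy = ∬_D (∂Q/∂x - ∂P/∂y) dA.

Here P = 69x + 46y, Q = 92x - 23y, so

    ∂Q/∂x = 92,    ∂P/∂y = 46,
    ∂Q/∂x - ∂P/∂y = 46.

D is the region x^2 + y^2 ≤ 4. Evaluating the double integral:

In polar coordinates (x = r cos θ, y = r sin θ, dA = r dr dθ) the integrand becomes 46, so

    ∬_D (46) dA = ∫_0^{2π} ∫_0^{2} (46) · r dr dθ.

Inner (r from 0 to 2): 92.
Outer (θ from 0 to 2π): 184π.

Therefore ∮_C P dx + Q dy = 184π.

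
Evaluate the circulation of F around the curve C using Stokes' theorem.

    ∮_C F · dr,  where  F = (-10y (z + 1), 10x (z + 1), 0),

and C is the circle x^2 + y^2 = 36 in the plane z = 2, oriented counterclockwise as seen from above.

Let S be the flat disk x^2 + y^2 ≤ 36 in the plane z = 2, with upward unit normal n̂ = ẑ. By Stokes' theorem,

    ∮_C F · dr = ∬_S (∇ × F) · n̂ dS = ∬_D (curl F)_z dA,

where D is the disk x^2 + y^2 ≤ 36.

Compute the curl of F = (-10y (z + 1), 10x (z + 1), 0):
    (∇ × F)_x = ∂F_z/∂y - ∂F_y/∂z = -10x,
    (∇ × F)_y = ∂F_x/∂z - ∂F_z/∂x = -10y,
    (∇ × F)_z = ∂F_y/∂x - ∂F_x/∂y = 20z + 20.

On z = 2, (curl F)_z = 60.

Convert to polar (x = r cos θ, y = r sin θ, dA = r dr dθ); the integrand becomes 60, so

    ∬_D (curl F)_z dA = ∫_0^{2π} ∫_0^{6} (60) · r dr dθ.

Inner (r from 0 to 6): 1080.
Outer (θ from 0 to 2π): 2160π.

Therefore ∮_C F · dr = 2160π.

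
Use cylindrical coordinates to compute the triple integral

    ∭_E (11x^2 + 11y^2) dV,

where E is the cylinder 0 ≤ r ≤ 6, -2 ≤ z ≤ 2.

In cylindrical coordinates, x = r cos(θ), y = r sin(θ), z = z, and dV = r dr dθ dz.

The integrand becomes 11r^2, so

    ∭_E (11x^2 + 11y^2) dV = ∫_{0}^{2π} ∫_{0}^{6} ∫_{-2}^{2} (11r^2) · r dz dr dθ.

Inner (z): 44r^3.
Middle (r from 0 to 6): 14256.
Outer (θ): 28512π.

Therefore the triple integral equals 28512π.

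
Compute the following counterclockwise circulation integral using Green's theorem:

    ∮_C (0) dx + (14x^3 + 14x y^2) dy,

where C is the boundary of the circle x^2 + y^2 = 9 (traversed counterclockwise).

Green's theorem converts the closed line integral into a double integral over the enclosed region D:

    ∮_C P dx + Q dy = ∬_D (∂Q/∂x - ∂P/∂y) dA.

Here P = 0, Q = 14x^3 + 14x y^2, so

    ∂Q/∂x = 42x^2 + 14y^2,    ∂P/∂y = 0,
    ∂Q/∂x - ∂P/∂y = 42x^2 + 14y^2.

D is the region x^2 + y^2 ≤ 9. Evaluating the double integral:

In polar coordinates (x = r cos θ, y = r sin θ, dA = r dr dθ) the integrand becomes 14r^2(cos(2θ) + 2), so

    ∬_D (42x^2 + 14y^2) dA = ∫_0^{2π} ∫_0^{3} (14r^2(cos(2θ) + 2)) · r dr dθ.

Inner (r from 0 to 3): 1701/2 - 567sin(θ)^2.
Outer (θ from 0 to 2π): 1134π.

Therefore ∮_C P dx + Q dy = 1134π.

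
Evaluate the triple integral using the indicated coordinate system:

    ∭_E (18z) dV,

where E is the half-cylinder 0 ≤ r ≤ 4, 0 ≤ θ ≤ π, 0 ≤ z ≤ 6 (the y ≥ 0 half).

In cylindrical coordinates, x = r cos(θ), y = r sin(θ), z = z, and dV = r dr dθ dz.

The integrand becomes 18z, so

    ∭_E (18z) dV = ∫_{0}^{π} ∫_{0}^{4} ∫_{0}^{6} (18z) · r dz dr dθ.

Inner (z): 324r.
Middle (r from 0 to 4): 2592.
Outer (θ): 2592π.

Therefore the triple integral equals 2592π.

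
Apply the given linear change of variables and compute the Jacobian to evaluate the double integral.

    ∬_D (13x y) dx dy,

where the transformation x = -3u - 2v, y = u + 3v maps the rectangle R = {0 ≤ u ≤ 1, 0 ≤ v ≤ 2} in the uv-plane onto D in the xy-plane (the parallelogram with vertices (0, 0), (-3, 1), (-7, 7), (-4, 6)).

Compute the Jacobian determinant of (x, y) with respect to (u, v):

    ∂(x,y)/∂(u,v) = | -3  -2 | = (-3)(3) - (-2)(1) = -7.
                   | 1  3 |

Its absolute value is |J| = 7 (the area scaling factor).

Substituting x = -3u - 2v, y = u + 3v into the integrand,

    13x y → -39u^2 - 143u v - 78v^2,

so the integral becomes

    ∬_R (-39u^2 - 143u v - 78v^2) · |J| du dv = ∫_0^1 ∫_0^2 (-273u^2 - 1001u v - 546v^2) dv du.

Inner (v): -546u^2 - 2002u - 1456.
Outer (u): -2639.

Therefore ∬_D (13x y) dx dy = -2639.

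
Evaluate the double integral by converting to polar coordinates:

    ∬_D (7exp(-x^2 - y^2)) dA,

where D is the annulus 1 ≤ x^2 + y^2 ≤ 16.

The region D is 1 ≤ r ≤ 4, 0 ≤ θ ≤ 2π in polar coordinates, where x = r cos(θ), y = r sin(θ), and dA = r dr dθ.

Under the substitution, the integrand becomes 7exp(-r^2), so

    ∬_D (7exp(-x^2 - y^2)) dA = ∫_{0}^{2π} ∫_{1}^{4} (7exp(-r^2)) · r dr dθ.

Inner integral (in r): ∫_{1}^{4} (7exp(-r^2)) · r dr = -(7 - 7exp(15))exp(-16)/2.

Outer integral (in θ): ∫_{0}^{2π} (-(7 - 7exp(15))exp(-16)/2) dθ = -7π (1 - exp(15))exp(-16).

Therefore ∬_D (7exp(-x^2 - y^2)) dA = -7π (1 - exp(15))exp(-16).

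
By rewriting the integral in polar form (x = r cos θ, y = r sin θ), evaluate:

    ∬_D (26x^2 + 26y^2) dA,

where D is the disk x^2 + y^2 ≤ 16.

The region D is 0 ≤ r ≤ 4, 0 ≤ θ ≤ 2π in polar coordinates, where x = r cos(θ), y = r sin(θ), and dA = r dr dθ.

Under the substitution, the integrand becomes 26r^2, so

    ∬_D (26x^2 + 26y^2) dA = ∫_{0}^{2π} ∫_{0}^{4} (26r^2) · r dr dθ.

Inner integral (in r): ∫_{0}^{4} (26r^2) · r dr = 1664.

Outer integral (in θ): ∫_{0}^{2π} (1664) dθ = 3328π.

Therefore ∬_D (26x^2 + 26y^2) dA = 3328π.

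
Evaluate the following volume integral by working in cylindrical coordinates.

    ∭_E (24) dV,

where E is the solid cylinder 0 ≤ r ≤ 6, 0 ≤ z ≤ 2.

In cylindrical coordinates, x = r cos(θ), y = r sin(θ), z = z, and dV = r dr dθ dz.

The integrand becomes 24, so

    ∭_E (24) dV = ∫_{0}^{2π} ∫_{0}^{6} ∫_{0}^{2} (24) · r dz dr dθ.

Inner (z): 48r.
Middle (r from 0 to 6): 864.
Outer (θ): 1728π.

Therefore the triple integral equals 1728π.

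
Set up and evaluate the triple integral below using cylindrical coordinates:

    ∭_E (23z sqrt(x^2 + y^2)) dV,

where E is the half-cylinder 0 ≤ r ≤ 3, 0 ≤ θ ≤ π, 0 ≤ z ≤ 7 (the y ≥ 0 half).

In cylindrical coordinates, x = r cos(θ), y = r sin(θ), z = z, and dV = r dr dθ dz.

The integrand becomes 23r z, so

    ∭_E (23z sqrt(x^2 + y^2)) dV = ∫_{0}^{π} ∫_{0}^{3} ∫_{0}^{7} (23r z) · r dz dr dθ.

Inner (z): 1127r^2/2.
Middle (r from 0 to 3): 10143/2.
Outer (θ): 10143π/2.

Therefore the triple integral equals 10143π/2.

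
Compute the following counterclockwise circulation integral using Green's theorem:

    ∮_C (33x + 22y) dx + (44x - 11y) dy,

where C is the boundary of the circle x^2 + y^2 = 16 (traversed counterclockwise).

Green's theorem converts the closed line integral into a double integral over the enclosed region D:

    ∮_C P dx + Q dy = ∬_D (∂Q/∂x - ∂P/∂y) dA.

Here P = 33x + 22y, Q = 44x - 11y, so

    ∂Q/∂x = 44,    ∂P/∂y = 22,
    ∂Q/∂x - ∂P/∂y = 22.

D is the region x^2 + y^2 ≤ 16. Evaluating the double integral:

In polar coordinates (x = r cos θ, y = r sin θ, dA = r dr dθ) the integrand becomes 22, so

    ∬_D (22) dA = ∫_0^{2π} ∫_0^{4} (22) · r dr dθ.

Inner (r from 0 to 4): 176.
Outer (θ from 0 to 2π): 352π.

Therefore ∮_C P dx + Q dy = 352π.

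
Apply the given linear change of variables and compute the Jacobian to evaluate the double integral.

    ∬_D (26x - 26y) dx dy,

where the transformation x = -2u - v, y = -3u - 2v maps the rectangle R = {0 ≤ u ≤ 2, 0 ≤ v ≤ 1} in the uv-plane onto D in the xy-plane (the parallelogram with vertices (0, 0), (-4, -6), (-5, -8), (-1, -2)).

Compute the Jacobian determinant of (x, y) with respect to (u, v):

    ∂(x,y)/∂(u,v) = | -2  -1 | = (-2)(-2) - (-1)(-3) = 1.
                   | -3  -2 |

Its absolute value is |J| = 1 (the area scaling factor).

Substituting x = -2u - v, y = -3u - 2v into the integrand,

    26x - 26y → 26u + 26v,

so the integral becomes

    ∬_R (26u + 26v) · |J| du dv = ∫_0^2 ∫_0^1 (26u + 26v) dv du.

Inner (v): 26u + 13.
Outer (u): 78.

Therefore ∬_D (26x - 26y) dx dy = 78.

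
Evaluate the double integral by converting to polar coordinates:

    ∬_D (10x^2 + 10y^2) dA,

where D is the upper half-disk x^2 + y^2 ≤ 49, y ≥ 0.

The region D is 0 ≤ r ≤ 7, 0 ≤ θ ≤ π in polar coordinates, where x = r cos(θ), y = r sin(θ), and dA = r dr dθ.

Under the substitution, the integrand becomes 10r^2, so

    ∬_D (10x^2 + 10y^2) dA = ∫_{0}^{π} ∫_{0}^{7} (10r^2) · r dr dθ.

Inner integral (in r): ∫_{0}^{7} (10r^2) · r dr = 12005/2.

Outer integral (in θ): ∫_{0}^{π} (12005/2) dθ = 12005π/2.

Therefore ∬_D (10x^2 + 10y^2) dA = 12005π/2.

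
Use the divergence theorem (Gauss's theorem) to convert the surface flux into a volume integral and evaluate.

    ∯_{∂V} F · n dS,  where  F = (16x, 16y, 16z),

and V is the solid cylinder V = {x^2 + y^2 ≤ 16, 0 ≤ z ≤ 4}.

By the divergence theorem,

    ∯_{∂V} F · n dS = ∭_V (∇ · F) dV.

Compute the divergence:
    ∇ · F = ∂F_x/∂x + ∂F_y/∂y + ∂F_z/∂z = 16 + 16 + 16 = 48.

In cylindrical coordinates, x = r cos(θ), y = r sin(θ), z = z, dV = r dr dθ dz, with 0 ≤ r ≤ 4, 0 ≤ θ ≤ 2π, 0 ≤ z ≤ 4.

The integrand, after substitution and multiplying by the volume element, becomes (48) · r, so

    ∭_V (∇·F) dV = ∫_0^{2π} ∫_0^{4} ∫_0^{4} (48) · r dz dr dθ.

Inner (z from 0 to 4): 192r.
Middle (r from 0 to 4): 1536.
Outer (θ from 0 to 2π): 3072π.

Therefore ∯_{∂V} F · n dS = 3072π.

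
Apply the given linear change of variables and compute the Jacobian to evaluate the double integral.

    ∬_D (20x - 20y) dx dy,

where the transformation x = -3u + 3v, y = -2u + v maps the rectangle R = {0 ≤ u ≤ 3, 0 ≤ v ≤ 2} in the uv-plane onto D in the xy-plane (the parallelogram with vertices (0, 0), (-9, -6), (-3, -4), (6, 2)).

Compute the Jacobian determinant of (x, y) with respect to (u, v):

    ∂(x,y)/∂(u,v) = | -3  3 | = (-3)(1) - (3)(-2) = 3.
                   | -2  1 |

Its absolute value is |J| = 3 (the area scaling factor).

Substituting x = -3u + 3v, y = -2u + v into the integrand,

    20x - 20y → -20u + 40v,

so the integral becomes

    ∬_R (-20u + 40v) · |J| du dv = ∫_0^3 ∫_0^2 (-60u + 120v) dv du.

Inner (v): 240 - 120u.
Outer (u): 180.

Therefore ∬_D (20x - 20y) dx dy = 180.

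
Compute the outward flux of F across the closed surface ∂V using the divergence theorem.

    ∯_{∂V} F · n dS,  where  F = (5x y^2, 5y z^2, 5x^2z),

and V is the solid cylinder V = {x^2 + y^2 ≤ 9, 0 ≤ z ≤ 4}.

By the divergence theorem,

    ∯_{∂V} F · n dS = ∭_V (∇ · F) dV.

Compute the divergence:
    ∇ · F = ∂F_x/∂x + ∂F_y/∂y + ∂F_z/∂z = 5y^2 + 5z^2 + 5x^2 = 5x^2 + 5y^2 + 5z^2.

In cylindrical coordinates, x = r cos(θ), y = r sin(θ), z = z, dV = r dr dθ dz, with 0 ≤ r ≤ 3, 0 ≤ θ ≤ 2π, 0 ≤ z ≤ 4.

The integrand, after substitution and multiplying by the volume element, becomes (5r^2 + 5z^2) · r, so

    ∭_V (∇·F) dV = ∫_0^{2π} ∫_0^{3} ∫_0^{4} (5r^2 + 5z^2) · r dz dr dθ.

Inner (z from 0 to 4): 20r (r^2 + 16/3).
Middle (r from 0 to 3): 885.
Outer (θ from 0 to 2π): 1770π.

Therefore ∯_{∂V} F · n dS = 1770π.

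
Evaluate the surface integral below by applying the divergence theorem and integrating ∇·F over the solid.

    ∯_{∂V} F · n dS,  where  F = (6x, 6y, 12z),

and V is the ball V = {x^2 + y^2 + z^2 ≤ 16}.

By the divergence theorem,

    ∯_{∂V} F · n dS = ∭_V (∇ · F) dV.

Compute the divergence:
    ∇ · F = ∂F_x/∂x + ∂F_y/∂y + ∂F_z/∂z = 6 + 6 + 12 = 24.

In spherical coordinates, x = ρ sin(φ) cos(θ), y = ρ sin(φ) sin(θ), z = ρ cos(φ), dV = ρ^2 sin(φ) dρ dφ dθ, with 0 ≤ ρ ≤ 4, 0 ≤ φ ≤ π, 0 ≤ θ ≤ 2π.

The integrand, after substitution and multiplying by the volume element, becomes (24) · ρ^2 sin(φ), so

    ∭_V (∇·F) dV = ∫_0^{2π} ∫_0^{π} ∫_0^{4} (24) · ρ^2 sin(φ) dρ dφ dθ.

Inner (ρ from 0 to 4): 512sin(φ).
Middle (φ from 0 to π): 1024.
Outer (θ from 0 to 2π): 2048π.

Therefore ∯_{∂V} F · n dS = 2048π.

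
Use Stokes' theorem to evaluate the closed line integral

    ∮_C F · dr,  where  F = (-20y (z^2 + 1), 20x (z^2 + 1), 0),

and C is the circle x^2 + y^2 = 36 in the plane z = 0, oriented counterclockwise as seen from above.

Let S be the flat disk x^2 + y^2 ≤ 36 in the plane z = 0, with upward unit normal n̂ = ẑ. By Stokes' theorem,

    ∮_C F · dr = ∬_S (∇ × F) · n̂ dS = ∬_D (curl F)_z dA,

where D is the disk x^2 + y^2 ≤ 36.

Compute the curl of F = (-20y (z^2 + 1), 20x (z^2 + 1), 0):
    (∇ × F)_x = ∂F_z/∂y - ∂F_y/∂z = -40x z,
    (∇ × F)_y = ∂F_x/∂z - ∂F_z/∂x = -40y z,
    (∇ × F)_z = ∂F_y/∂x - ∂F_x/∂y = 40z^2 + 40.

On z = 0, (curl F)_z = 40.

Convert to polar (x = r cos θ, y = r sin θ, dA = r dr dθ); the integrand becomes 40, so

    ∬_D (curl F)_z dA = ∫_0^{2π} ∫_0^{6} (40) · r dr dθ.

Inner (r from 0 to 6): 720.
Outer (θ from 0 to 2π): 1440π.

Therefore ∮_C F · dr = 1440π.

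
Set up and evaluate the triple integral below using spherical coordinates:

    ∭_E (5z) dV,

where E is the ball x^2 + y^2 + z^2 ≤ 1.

In spherical coordinates, x = ρ sin(φ) cos(θ), y = ρ sin(φ) sin(θ), z = ρ cos(φ), and dV = ρ^2 sin(φ) dρ dφ dθ.

The integrand becomes 5ρ cos(φ), so

    ∭_E (5z) dV = ∫_{0}^{2π} ∫_{0}^{π} ∫_{0}^{1} (5ρ cos(φ)) · ρ^2 sin(φ) dρ dφ dθ.

Inner (ρ): 5sin(2φ)/8.
Middle (φ): 0.
Outer (θ): 0.

Therefore the triple integral equals 0.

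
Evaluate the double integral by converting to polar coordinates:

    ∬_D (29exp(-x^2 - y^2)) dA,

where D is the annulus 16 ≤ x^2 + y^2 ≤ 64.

The region D is 4 ≤ r ≤ 8, 0 ≤ θ ≤ 2π in polar coordinates, where x = r cos(θ), y = r sin(θ), and dA = r dr dθ.

Under the substitution, the integrand becomes 29exp(-r^2), so

    ∬_D (29exp(-x^2 - y^2)) dA = ∫_{0}^{2π} ∫_{4}^{8} (29exp(-r^2)) · r dr dθ.

Inner integral (in r): ∫_{4}^{8} (29exp(-r^2)) · r dr = -(29 - 29exp(48))exp(-64)/2.

Outer integral (in θ): ∫_{0}^{2π} (-(29 - 29exp(48))exp(-64)/2) dθ = -29π (1 - exp(48))exp(-64).

Therefore ∬_D (29exp(-x^2 - y^2)) dA = -29π (1 - exp(48))exp(-64).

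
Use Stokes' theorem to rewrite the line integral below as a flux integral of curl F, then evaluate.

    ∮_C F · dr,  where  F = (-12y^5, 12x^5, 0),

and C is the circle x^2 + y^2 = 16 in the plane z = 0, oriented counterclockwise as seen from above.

Let S be the flat disk x^2 + y^2 ≤ 16 in the plane z = 0, with upward unit normal n̂ = ẑ. By Stokes' theorem,

    ∮_C F · dr = ∬_S (∇ × F) · n̂ dS = ∬_D (curl F)_z dA,

where D is the disk x^2 + y^2 ≤ 16.

Compute the curl of F = (-12y^5, 12x^5, 0):
    (∇ × F)_x = ∂F_z/∂y - ∂F_y/∂z = 0,
    (∇ × F)_y = ∂F_x/∂z - ∂F_z/∂x = 0,
    (∇ × F)_z = ∂F_y/∂x - ∂F_x/∂y = 60x^4 + 60y^4.

On z = 0, (curl F)_z = 60x^4 + 60y^4.

Convert to polar (x = r cos θ, y = r sin θ, dA = r dr dθ); the integrand becomes 60r^4(sin(θ)^4 + cos(θ)^4), so

    ∬_D (curl F)_z dA = ∫_0^{2π} ∫_0^{4} (60r^4(sin(θ)^4 + cos(θ)^4)) · r dr dθ.

Inner (r from 0 to 4): 40960sin(θ)^4 + 40960cos(θ)^4.
Outer (θ from 0 to 2π): 61440π.

Therefore ∮_C F · dr = 61440π.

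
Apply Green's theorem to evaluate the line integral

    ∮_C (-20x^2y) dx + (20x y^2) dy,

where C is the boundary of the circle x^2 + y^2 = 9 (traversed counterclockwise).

Green's theorem converts the closed line integral into a double integral over the enclosed region D:

    ∮_C P dx + Q dy = ∬_D (∂Q/∂x - ∂P/∂y) dA.

Here P = -20x^2y, Q = 20x y^2, so

    ∂Q/∂x = 20y^2,    ∂P/∂y = -20x^2,
    ∂Q/∂x - ∂P/∂y = 20x^2 + 20y^2.

D is the region x^2 + y^2 ≤ 9. Evaluating the double integral:

In polar coordinates (x = r cos θ, y = r sin θ, dA = r dr dθ) the integrand becomes 20r^2, so

    ∬_D (20x^2 + 20y^2) dA = ∫_0^{2π} ∫_0^{3} (20r^2) · r dr dθ.

Inner (r from 0 to 3): 405.
Outer (θ from 0 to 2π): 810π.

Therefore ∮_C P dx + Q dy = 810π.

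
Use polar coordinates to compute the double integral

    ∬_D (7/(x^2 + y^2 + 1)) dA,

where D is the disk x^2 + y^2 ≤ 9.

The region D is 0 ≤ r ≤ 3, 0 ≤ θ ≤ 2π in polar coordinates, where x = r cos(θ), y = r sin(θ), and dA = r dr dθ.

Under the substitution, the integrand becomes 7/(r^2 + 1), so

    ∬_D (7/(x^2 + y^2 + 1)) dA = ∫_{0}^{2π} ∫_{0}^{3} (7/(r^2 + 1)) · r dr dθ.

Inner integral (in r): ∫_{0}^{3} (7/(r^2 + 1)) · r dr = 7log(10)/2.

Outer integral (in θ): ∫_{0}^{2π} (7log(10)/2) dθ = 7π log(10).

Therefore ∬_D (7/(x^2 + y^2 + 1)) dA = 7π log(10).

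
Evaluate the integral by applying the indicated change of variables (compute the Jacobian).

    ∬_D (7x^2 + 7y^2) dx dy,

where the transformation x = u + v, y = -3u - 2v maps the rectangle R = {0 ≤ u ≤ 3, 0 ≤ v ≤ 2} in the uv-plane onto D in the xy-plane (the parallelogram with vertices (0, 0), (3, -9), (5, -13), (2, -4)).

Compute the Jacobian determinant of (x, y) with respect to (u, v):

    ∂(x,y)/∂(u,v) = | 1  1 | = (1)(-2) - (1)(-3) = 1.
                   | -3  -2 |

Its absolute value is |J| = 1 (the area scaling factor).

Substituting x = u + v, y = -3u - 2v into the integrand,

    7x^2 + 7y^2 → 70u^2 + 98u v + 35v^2,

so the integral becomes

    ∬_R (70u^2 + 98u v + 35v^2) · |J| du dv = ∫_0^3 ∫_0^2 (70u^2 + 98u v + 35v^2) dv du.

Inner (v): 140u^2 + 196u + 280/3.
Outer (u): 2422.

Therefore ∬_D (7x^2 + 7y^2) dx dy = 2422.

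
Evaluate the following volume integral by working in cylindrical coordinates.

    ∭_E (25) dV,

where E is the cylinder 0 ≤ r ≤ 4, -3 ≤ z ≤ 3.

In cylindrical coordinates, x = r cos(θ), y = r sin(θ), z = z, and dV = r dr dθ dz.

The integrand becomes 25, so

    ∭_E (25) dV = ∫_{0}^{2π} ∫_{0}^{4} ∫_{-3}^{3} (25) · r dz dr dθ.

Inner (z): 150r.
Middle (r from 0 to 4): 1200.
Outer (θ): 2400π.

Therefore the triple integral equals 2400π.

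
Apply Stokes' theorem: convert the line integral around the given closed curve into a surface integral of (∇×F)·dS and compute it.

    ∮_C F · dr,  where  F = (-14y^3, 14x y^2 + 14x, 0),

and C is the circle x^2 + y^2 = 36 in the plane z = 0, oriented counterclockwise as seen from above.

Let S be the flat disk x^2 + y^2 ≤ 36 in the plane z = 0, with upward unit normal n̂ = ẑ. By Stokes' theorem,

    ∮_C F · dr = ∬_S (∇ × F) · n̂ dS = ∬_D (curl F)_z dA,

where D is the disk x^2 + y^2 ≤ 36.

Compute the curl of F = (-14y^3, 14x y^2 + 14x, 0):
    (∇ × F)_x = ∂F_z/∂y - ∂F_y/∂z = 0,
    (∇ × F)_y = ∂F_x/∂z - ∂F_z/∂x = 0,
    (∇ × F)_z = ∂F_y/∂x - ∂F_x/∂y = 56y^2 + 14.

On z = 0, (curl F)_z = 56y^2 + 14.

Convert to polar (x = r cos θ, y = r sin θ, dA = r dr dθ); the integrand becomes 56r^2sin(θ)^2 + 14, so

    ∬_D (curl F)_z dA = ∫_0^{2π} ∫_0^{6} (56r^2sin(θ)^2 + 14) · r dr dθ.

Inner (r from 0 to 6): 18144sin(θ)^2 + 252.
Outer (θ from 0 to 2π): 18648π.

Therefore ∮_C F · dr = 18648π.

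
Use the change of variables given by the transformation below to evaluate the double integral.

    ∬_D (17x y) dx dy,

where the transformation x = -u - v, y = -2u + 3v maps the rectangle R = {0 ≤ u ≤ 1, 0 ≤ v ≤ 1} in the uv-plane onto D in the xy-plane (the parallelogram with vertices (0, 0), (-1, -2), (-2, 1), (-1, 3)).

Compute the Jacobian determinant of (x, y) with respect to (u, v):

    ∂(x,y)/∂(u,v) = | -1  -1 | = (-1)(3) - (-1)(-2) = -5.
                   | -2  3 |

Its absolute value is |J| = 5 (the area scaling factor).

Substituting x = -u - v, y = -2u + 3v into the integrand,

    17x y → 34u^2 - 17u v - 51v^2,

so the integral becomes

    ∬_R (34u^2 - 17u v - 51v^2) · |J| du dv = ∫_0^1 ∫_0^1 (170u^2 - 85u v - 255v^2) dv du.

Inner (v): 170u^2 - 85u/2 - 85.
Outer (u): -595/12.

Therefore ∬_D (17x y) dx dy = -595/12.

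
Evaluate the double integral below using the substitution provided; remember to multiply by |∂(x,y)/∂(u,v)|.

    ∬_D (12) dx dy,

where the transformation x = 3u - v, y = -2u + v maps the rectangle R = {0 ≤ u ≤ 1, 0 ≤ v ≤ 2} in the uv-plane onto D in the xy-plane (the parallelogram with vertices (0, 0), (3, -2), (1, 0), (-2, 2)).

Compute the Jacobian determinant of (x, y) with respect to (u, v):

    ∂(x,y)/∂(u,v) = | 3  -1 | = (3)(1) - (-1)(-2) = 1.
                   | -2  1 |

Its absolute value is |J| = 1 (the area scaling factor).

Substituting x = 3u - v, y = -2u + v into the integrand,

    12 → 12,

so the integral becomes

    ∬_R (12) · |J| du dv = ∫_0^1 ∫_0^2 (12) dv du.

Inner (v): 24.
Outer (u): 24.

Therefore ∬_D (12) dx dy = 24.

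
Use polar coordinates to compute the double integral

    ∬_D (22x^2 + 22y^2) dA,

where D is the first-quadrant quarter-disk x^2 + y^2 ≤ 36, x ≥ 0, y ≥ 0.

The region D is 0 ≤ r ≤ 6, 0 ≤ θ ≤ π/2 in polar coordinates, where x = r cos(θ), y = r sin(θ), and dA = r dr dθ.

Under the substitution, the integrand becomes 22r^2, so

    ∬_D (22x^2 + 22y^2) dA = ∫_{0}^{π/2} ∫_{0}^{6} (22r^2) · r dr dθ.

Inner integral (in r): ∫_{0}^{6} (22r^2) · r dr = 7128.

Outer integral (in θ): ∫_{0}^{π/2} (7128) dθ = 3564π.

Therefore ∬_D (22x^2 + 22y^2) dA = 3564π.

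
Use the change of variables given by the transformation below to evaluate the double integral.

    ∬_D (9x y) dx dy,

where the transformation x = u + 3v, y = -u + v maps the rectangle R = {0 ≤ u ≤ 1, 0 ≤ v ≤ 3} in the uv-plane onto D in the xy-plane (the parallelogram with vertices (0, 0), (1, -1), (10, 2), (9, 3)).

Compute the Jacobian determinant of (x, y) with respect to (u, v):

    ∂(x,y)/∂(u,v) = | 1  3 | = (1)(1) - (3)(-1) = 4.
                   | -1  1 |

Its absolute value is |J| = 4 (the area scaling factor).

Substituting x = u + 3v, y = -u + v into the integrand,

    9x y → -9u^2 - 18u v + 27v^2,

so the integral becomes

    ∬_R (-9u^2 - 18u v + 27v^2) · |J| du dv = ∫_0^1 ∫_0^3 (-36u^2 - 72u v + 108v^2) dv du.

Inner (v): -108u^2 - 324u + 972.
Outer (u): 774.

Therefore ∬_D (9x y) dx dy = 774.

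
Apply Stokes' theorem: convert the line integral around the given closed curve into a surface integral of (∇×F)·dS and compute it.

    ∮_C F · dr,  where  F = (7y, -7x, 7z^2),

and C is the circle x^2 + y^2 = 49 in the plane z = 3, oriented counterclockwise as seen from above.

Let S be the flat disk x^2 + y^2 ≤ 49 in the plane z = 3, with upward unit normal n̂ = ẑ. By Stokes' theorem,

    ∮_C F · dr = ∬_S (∇ × F) · n̂ dS = ∬_D (curl F)_z dA,

where D is the disk x^2 + y^2 ≤ 49.

Compute the curl of F = (7y, -7x, 7z^2):
    (∇ × F)_x = ∂F_z/∂y - ∂F_y/∂z = 0,
    (∇ × F)_y = ∂F_x/∂z - ∂F_z/∂x = 0,
    (∇ × F)_z = ∂F_y/∂x - ∂F_x/∂y = -14.

On z = 3, (curl F)_z = -14.

Convert to polar (x = r cos θ, y = r sin θ, dA = r dr dθ); the integrand becomes -14, so

    ∬_D (curl F)_z dA = ∫_0^{2π} ∫_0^{7} (-14) · r dr dθ.

Inner (r from 0 to 7): -343.
Outer (θ from 0 to 2π): -686π.

Therefore ∮_C F · dr = -686π.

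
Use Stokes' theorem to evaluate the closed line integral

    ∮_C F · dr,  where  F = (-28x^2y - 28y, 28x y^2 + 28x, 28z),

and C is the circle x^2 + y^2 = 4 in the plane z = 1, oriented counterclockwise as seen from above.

Let S be the flat disk x^2 + y^2 ≤ 4 in the plane z = 1, with upward unit normal n̂ = ẑ. By Stokes' theorem,

    ∮_C F · dr = ∬_S (∇ × F) · n̂ dS = ∬_D (curl F)_z dA,

where D is the disk x^2 + y^2 ≤ 4.

Compute the curl of F = (-28x^2y - 28y, 28x y^2 + 28x, 28z):
    (∇ × F)_x = ∂F_z/∂y - ∂F_y/∂z = 0,
    (∇ × F)_y = ∂F_x/∂z - ∂F_z/∂x = 0,
    (∇ × F)_z = ∂F_y/∂x - ∂F_x/∂y = 28x^2 + 28y^2 + 56.

On z = 1, (curl F)_z = 28x^2 + 28y^2 + 56.

Convert to polar (x = r cos θ, y = r sin θ, dA = r dr dθ); the integrand becomes 28r^2 + 56, so

    ∬_D (curl F)_z dA = ∫_0^{2π} ∫_0^{2} (28r^2 + 56) · r dr dθ.

Inner (r from 0 to 2): 224.
Outer (θ from 0 to 2π): 448π.

Therefore ∮_C F · dr = 448π.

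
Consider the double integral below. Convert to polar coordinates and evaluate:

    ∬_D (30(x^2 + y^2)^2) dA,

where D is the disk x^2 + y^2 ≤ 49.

The region D is 0 ≤ r ≤ 7, 0 ≤ θ ≤ 2π in polar coordinates, where x = r cos(θ), y = r sin(θ), and dA = r dr dθ.

Under the substitution, the integrand becomes 30r^4, so

    ∬_D (30(x^2 + y^2)^2) dA = ∫_{0}^{2π} ∫_{0}^{7} (30r^4) · r dr dθ.

Inner integral (in r): ∫_{0}^{7} (30r^4) · r dr = 588245.

Outer integral (in θ): ∫_{0}^{2π} (588245) dθ = 1176490π.

Therefore ∬_D (30(x^2 + y^2)^2) dA = 1176490π.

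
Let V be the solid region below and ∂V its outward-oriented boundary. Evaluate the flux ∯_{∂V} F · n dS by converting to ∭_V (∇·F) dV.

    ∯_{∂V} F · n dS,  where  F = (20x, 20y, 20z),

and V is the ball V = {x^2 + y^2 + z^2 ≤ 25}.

By the divergence theorem,

    ∯_{∂V} F · n dS = ∭_V (∇ · F) dV.

Compute the divergence:
    ∇ · F = ∂F_x/∂x + ∂F_y/∂y + ∂F_z/∂z = 20 + 20 + 20 = 60.

In spherical coordinates, x = ρ sin(φ) cos(θ), y = ρ sin(φ) sin(θ), z = ρ cos(φ), dV = ρ^2 sin(φ) dρ dφ dθ, with 0 ≤ ρ ≤ 5, 0 ≤ φ ≤ π, 0 ≤ θ ≤ 2π.

The integrand, after substitution and multiplying by the volume element, becomes (60) · ρ^2 sin(φ), so

    ∭_V (∇·F) dV = ∫_0^{2π} ∫_0^{π} ∫_0^{5} (60) · ρ^2 sin(φ) dρ dφ dθ.

Inner (ρ from 0 to 5): 2500sin(φ).
Middle (φ from 0 to π): 5000.
Outer (θ from 0 to 2π): 10000π.

Therefore ∯_{∂V} F · n dS = 10000π.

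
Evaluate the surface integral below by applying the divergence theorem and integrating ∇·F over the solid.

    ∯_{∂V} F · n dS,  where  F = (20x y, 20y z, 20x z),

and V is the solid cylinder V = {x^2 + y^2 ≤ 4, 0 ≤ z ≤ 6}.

By the divergence theorem,

    ∯_{∂V} F · n dS = ∭_V (∇ · F) dV.

Compute the divergence:
    ∇ · F = ∂F_x/∂x + ∂F_y/∂y + ∂F_z/∂z = 20y + 20z + 20x = 20x + 20y + 20z.

In cylindrical coordinates, x = r cos(θ), y = r sin(θ), z = z, dV = r dr dθ dz, with 0 ≤ r ≤ 2, 0 ≤ θ ≤ 2π, 0 ≤ z ≤ 6.

The integrand, after substitution and multiplying by the volume element, becomes (20sqrt(2)r sin(θ + π/4) + 20z) · r, so

    ∭_V (∇·F) dV = ∫_0^{2π} ∫_0^{2} ∫_0^{6} (20sqrt(2)r sin(θ + π/4) + 20z) · r dz dr dθ.

Inner (z from 0 to 6): 120r (sqrt(2)r sin(θ + π/4) + 3).
Middle (r from 0 to 2): 320sqrt(2)sin(θ + π/4) + 720.
Outer (θ from 0 to 2π): 1440π.

Therefore ∯_{∂V} F · n dS = 1440π.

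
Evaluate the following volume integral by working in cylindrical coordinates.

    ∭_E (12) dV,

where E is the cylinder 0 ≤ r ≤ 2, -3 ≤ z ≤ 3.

In cylindrical coordinates, x = r cos(θ), y = r sin(θ), z = z, and dV = r dr dθ dz.

The integrand becomes 12, so

    ∭_E (12) dV = ∫_{0}^{2π} ∫_{0}^{2} ∫_{-3}^{3} (12) · r dz dr dθ.

Inner (z): 72r.
Middle (r from 0 to 2): 144.
Outer (θ): 288π.

Therefore the triple integral equals 288π.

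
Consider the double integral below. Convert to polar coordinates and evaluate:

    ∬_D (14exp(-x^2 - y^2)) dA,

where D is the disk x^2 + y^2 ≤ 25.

The region D is 0 ≤ r ≤ 5, 0 ≤ θ ≤ 2π in polar coordinates, where x = r cos(θ), y = r sin(θ), and dA = r dr dθ.

Under the substitution, the integrand becomes 14exp(-r^2), so

    ∬_D (14exp(-x^2 - y^2)) dA = ∫_{0}^{2π} ∫_{0}^{5} (14exp(-r^2)) · r dr dθ.

Inner integral (in r): ∫_{0}^{5} (14exp(-r^2)) · r dr = 7 - 7exp(-25).

Outer integral (in θ): ∫_{0}^{2π} (7 - 7exp(-25)) dθ = -14π exp(-25) + 14π.

Therefore ∬_D (14exp(-x^2 - y^2)) dA = -14π exp(-25) + 14π.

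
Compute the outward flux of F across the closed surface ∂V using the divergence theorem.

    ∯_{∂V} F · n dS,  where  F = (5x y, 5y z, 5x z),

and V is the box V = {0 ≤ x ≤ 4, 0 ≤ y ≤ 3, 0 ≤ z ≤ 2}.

By the divergence theorem,

    ∯_{∂V} F · n dS = ∭_V (∇ · F) dV.

Compute the divergence:
    ∇ · F = ∂F_x/∂x + ∂F_y/∂y + ∂F_z/∂z = 5y + 5z + 5x = 5x + 5y + 5z.

V is a rectangular box, so dV = dx dy dz with 0 ≤ x ≤ 4, 0 ≤ y ≤ 3, 0 ≤ z ≤ 2.

Integrate (5x + 5y + 5z) over V as an iterated integral:

    ∭_V (∇·F) dV = ∫_0^{4} ∫_0^{3} ∫_0^{2} (5x + 5y + 5z) dz dy dx.

Inner (z from 0 to 2): 10x + 10y + 10.
Middle (y from 0 to 3): 30x + 75.
Outer (x from 0 to 4): 540.

Therefore ∯_{∂V} F · n dS = 540.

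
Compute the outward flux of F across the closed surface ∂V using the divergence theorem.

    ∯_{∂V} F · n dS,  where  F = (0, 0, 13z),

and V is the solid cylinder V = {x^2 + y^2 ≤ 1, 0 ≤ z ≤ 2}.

By the divergence theorem,

    ∯_{∂V} F · n dS = ∭_V (∇ · F) dV.

Compute the divergence:
    ∇ · F = ∂F_x/∂x + ∂F_y/∂y + ∂F_z/∂z = 0 + 0 + 13 = 13.

In cylindrical coordinates, x = r cos(θ), y = r sin(θ), z = z, dV = r dr dθ dz, with 0 ≤ r ≤ 1, 0 ≤ θ ≤ 2π, 0 ≤ z ≤ 2.

The integrand, after substitution and multiplying by the volume element, becomes (13) · r, so

    ∭_V (∇·F) dV = ∫_0^{2π} ∫_0^{1} ∫_0^{2} (13) · r dz dr dθ.

Inner (z from 0 to 2): 26r.
Middle (r from 0 to 1): 13.
Outer (θ from 0 to 2π): 26π.

Therefore ∯_{∂V} F · n dS = 26π.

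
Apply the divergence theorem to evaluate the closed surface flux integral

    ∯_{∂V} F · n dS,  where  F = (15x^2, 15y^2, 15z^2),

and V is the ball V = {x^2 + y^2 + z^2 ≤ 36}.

By the divergence theorem,

    ∯_{∂V} F · n dS = ∭_V (∇ · F) dV.

Compute the divergence:
    ∇ · F = ∂F_x/∂x + ∂F_y/∂y + ∂F_z/∂z = 30x + 30y + 30z.

In spherical coordinates, x = ρ sin(φ) cos(θ), y = ρ sin(φ) sin(θ), z = ρ cos(φ), dV = ρ^2 sin(φ) dρ dφ dθ, with 0 ≤ ρ ≤ 6, 0 ≤ φ ≤ π, 0 ≤ θ ≤ 2π.

The integrand, after substitution and multiplying by the volume element, becomes (30ρ (sqrt(2)sin(φ)sin(θ + π/4) + cos(φ))) · ρ^2 sin(φ), so

    ∭_V (∇·F) dV = ∫_0^{2π} ∫_0^{π} ∫_0^{6} (30ρ (sqrt(2)sin(φ)sin(θ + π/4) + cos(φ))) · ρ^2 sin(φ) dρ dφ dθ.

Inner (ρ from 0 to 6): 9720(sqrt(2)sin(φ)sin(θ + π/4) + cos(φ))sin(φ).
Middle (φ from 0 to π): 4860sqrt(2)π sin(θ + π/4).
Outer (θ from 0 to 2π): 0.

Therefore ∯_{∂V} F · n dS = 0.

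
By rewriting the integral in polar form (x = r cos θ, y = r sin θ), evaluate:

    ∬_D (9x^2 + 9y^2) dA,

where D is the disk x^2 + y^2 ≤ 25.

The region D is 0 ≤ r ≤ 5, 0 ≤ θ ≤ 2π in polar coordinates, where x = r cos(θ), y = r sin(θ), and dA = r dr dθ.

Under the substitution, the integrand becomes 9r^2, so

    ∬_D (9x^2 + 9y^2) dA = ∫_{0}^{2π} ∫_{0}^{5} (9r^2) · r dr dθ.

Inner integral (in r): ∫_{0}^{5} (9r^2) · r dr = 5625/4.

Outer integral (in θ): ∫_{0}^{2π} (5625/4) dθ = 5625π/2.

Therefore ∬_D (9x^2 + 9y^2) dA = 5625π/2.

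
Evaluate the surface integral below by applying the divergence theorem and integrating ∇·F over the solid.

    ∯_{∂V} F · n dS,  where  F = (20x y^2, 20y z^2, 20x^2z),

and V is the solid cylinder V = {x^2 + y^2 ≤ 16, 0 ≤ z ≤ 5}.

By the divergence theorem,

    ∯_{∂V} F · n dS = ∭_V (∇ · F) dV.

Compute the divergence:
    ∇ · F = ∂F_x/∂x + ∂F_y/∂y + ∂F_z/∂z = 20y^2 + 20z^2 + 20x^2 = 20x^2 + 20y^2 + 20z^2.

In cylindrical coordinates, x = r cos(θ), y = r sin(θ), z = z, dV = r dr dθ dz, with 0 ≤ r ≤ 4, 0 ≤ θ ≤ 2π, 0 ≤ z ≤ 5.

The integrand, after substitution and multiplying by the volume element, becomes (20r^2 + 20z^2) · r, so

    ∭_V (∇·F) dV = ∫_0^{2π} ∫_0^{4} ∫_0^{5} (20r^2 + 20z^2) · r dz dr dθ.

Inner (z from 0 to 5): 100r (r^2 + 25/3).
Middle (r from 0 to 4): 39200/3.
Outer (θ from 0 to 2π): 78400π/3.

Therefore ∯_{∂V} F · n dS = 78400π/3.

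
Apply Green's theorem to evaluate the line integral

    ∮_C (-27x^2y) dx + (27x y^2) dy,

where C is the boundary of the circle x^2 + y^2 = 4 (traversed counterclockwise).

Green's theorem converts the closed line integral into a double integral over the enclosed region D:

    ∮_C P dx + Q dy = ∬_D (∂Q/∂x - ∂P/∂y) dA.

Here P = -27x^2y, Q = 27x y^2, so

    ∂Q/∂x = 27y^2,    ∂P/∂y = -27x^2,
    ∂Q/∂x - ∂P/∂y = 27x^2 + 27y^2.

D is the region x^2 + y^2 ≤ 4. Evaluating the double integral:

In polar coordinates (x = r cos θ, y = r sin θ, dA = r dr dθ) the integrand becomes 27r^2, so

    ∬_D (27x^2 + 27y^2) dA = ∫_0^{2π} ∫_0^{2} (27r^2) · r dr dθ.

Inner (r from 0 to 2): 108.
Outer (θ from 0 to 2π): 216π.

Therefore ∮_C P dx + Q dy = 216π.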